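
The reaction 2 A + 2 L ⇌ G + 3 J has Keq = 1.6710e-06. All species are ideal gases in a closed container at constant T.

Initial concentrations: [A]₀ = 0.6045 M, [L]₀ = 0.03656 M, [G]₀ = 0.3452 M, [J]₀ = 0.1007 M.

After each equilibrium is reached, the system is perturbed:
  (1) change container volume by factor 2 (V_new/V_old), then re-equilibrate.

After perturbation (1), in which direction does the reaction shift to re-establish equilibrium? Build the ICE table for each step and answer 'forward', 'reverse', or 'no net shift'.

Direction: no net shift

Q₀ = 0.7217 vs Keq = 1.6710e-06 ⇒ Q>K, reverse
Step 1:
                  A         L         G         J
  I          0.6045   0.03656    0.3452    0.1007
  C         0.06519   0.06519  -0.03259  -0.09778
  E          0.6697    0.1017    0.3126  0.002917
  solve Keq expr → x = -0.03259; check Q = 1.6710e-06
Then change container volume by factor 2 (V_new/V_old).
Step 2:
                  A         L         G         J
  I          0.3348   0.05087    0.1563  0.001458
  C               0         0         0         0
  E          0.3348   0.05087    0.1563  0.001458
  solve Keq expr → x = 0; check Q = 1.6710e-06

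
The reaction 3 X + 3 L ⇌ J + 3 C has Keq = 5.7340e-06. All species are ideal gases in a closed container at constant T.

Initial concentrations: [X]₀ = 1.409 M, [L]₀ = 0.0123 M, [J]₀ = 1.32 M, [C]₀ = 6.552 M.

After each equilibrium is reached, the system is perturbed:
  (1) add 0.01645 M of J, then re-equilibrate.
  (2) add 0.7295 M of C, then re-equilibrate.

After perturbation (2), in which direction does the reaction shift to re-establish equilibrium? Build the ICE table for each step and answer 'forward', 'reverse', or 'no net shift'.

Q₀ = 7.1326e+07 vs Keq = 5.7340e-06 ⇒ Q>K, reverse
Step 1:
                   X          L          J          C
  I            1.409     0.0123       1.32      6.552
  C            3.951      3.951     -1.317     -3.951
  E             5.36      3.963   0.003121      2.601
  solve Keq expr → x = -1.317; check Q = 5.7340e-06
Then add 0.01645 M of J.
Step 2:
                   X          L          J          C
  I             5.36      3.963    0.01957      2.601
  C          0.04817    0.04817   -0.01606   -0.04817
  E            5.408      4.011   0.003516      2.553
  solve Keq expr → x = -0.01606; check Q = 5.7340e-06
Then add 0.7295 M of C.
Step 3:
                   X          L          J          C
  I            5.408      4.011   0.003516      3.283
  C         0.005524   0.005524  -0.001841  -0.005524
  E            5.413      4.017   0.001675      3.277
  solve Keq expr → x = -0.001841; check Q = 5.7340e-06

Direction: reverse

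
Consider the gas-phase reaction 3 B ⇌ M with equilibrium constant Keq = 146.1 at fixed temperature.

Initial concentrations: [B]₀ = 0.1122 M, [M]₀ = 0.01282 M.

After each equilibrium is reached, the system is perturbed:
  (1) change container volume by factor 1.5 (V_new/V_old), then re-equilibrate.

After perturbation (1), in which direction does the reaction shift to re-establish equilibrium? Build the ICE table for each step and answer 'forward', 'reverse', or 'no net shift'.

Q₀ = 9.076 vs Keq = 146.1 ⇒ Q<K, forward
Step 1:
                   B          M
  I           0.1122    0.01282
  C         -0.05291    0.01764
  E          0.05929    0.03046
  solve Keq expr → x = 0.01764; check Q = 146.1
Then change container volume by factor 1.5 (V_new/V_old).
Step 2:
                   B          M
  I          0.03953     0.0203
  C         0.009441  -0.003147
  E          0.04897    0.01716
  solve Keq expr → x = -0.003147; check Q = 146.1

Direction: reverse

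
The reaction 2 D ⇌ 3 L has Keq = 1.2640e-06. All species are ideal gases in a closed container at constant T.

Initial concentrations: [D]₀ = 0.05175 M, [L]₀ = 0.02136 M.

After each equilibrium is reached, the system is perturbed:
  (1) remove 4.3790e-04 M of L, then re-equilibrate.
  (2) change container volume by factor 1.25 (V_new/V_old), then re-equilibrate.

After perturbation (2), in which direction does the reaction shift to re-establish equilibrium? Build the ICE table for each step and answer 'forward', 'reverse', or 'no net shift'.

Direction: forward

Q₀ = 0.003639 vs Keq = 1.2640e-06 ⇒ Q>K, reverse
Step 1:
                    D           L
  I           0.05175     0.02136
  C           0.01308    -0.01962
  E           0.06483    0.001745
  solve Keq expr → x = -0.006538; check Q = 1.2640e-06
Then remove 4.3790e-04 M of L.
Step 2:
                    D           L
  I           0.06483    0.001307
  C       -2.8848e-04  4.3272e-04
  E           0.06454     0.00174
  solve Keq expr → x = 1.4424e-04; check Q = 1.2640e-06
Then change container volume by factor 1.25 (V_new/V_old).
Step 3:
                    D           L
  I           0.05163    0.001392
  C       -7.0730e-05  1.0610e-04
  E           0.05156    0.001498
  solve Keq expr → x = 3.5365e-05; check Q = 1.2640e-06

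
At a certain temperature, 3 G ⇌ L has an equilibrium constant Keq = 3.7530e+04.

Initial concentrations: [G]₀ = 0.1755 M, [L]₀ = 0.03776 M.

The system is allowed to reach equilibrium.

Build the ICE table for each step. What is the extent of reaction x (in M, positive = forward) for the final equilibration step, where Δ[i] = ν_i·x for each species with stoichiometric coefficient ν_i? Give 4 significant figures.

Q₀ = 6.986 vs Keq = 3.7530e+04 ⇒ Q<K, forward
Step 1:
                   G          L
  Initial     0.1755    0.03776
  Change      -0.162    0.05401
  Equil      0.01347    0.09177
  solve Keq expr → x = 0.05401; check Q = 3.7530e+04

x = 0.05401 M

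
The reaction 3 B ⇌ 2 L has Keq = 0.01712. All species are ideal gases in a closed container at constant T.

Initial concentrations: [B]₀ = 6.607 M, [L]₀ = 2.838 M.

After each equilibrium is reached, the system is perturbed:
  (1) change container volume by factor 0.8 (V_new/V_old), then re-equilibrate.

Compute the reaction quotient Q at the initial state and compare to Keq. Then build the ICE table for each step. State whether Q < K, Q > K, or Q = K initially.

Q₀ = 0.02793 vs Keq = 0.01712 ⇒ Q>K, reverse
Step 1:
                  B         L
  I           6.607     2.838
  C          0.5215   -0.3477
  E           7.129      2.49
  solve Keq expr → x = -0.1738; check Q = 0.01712
Then change container volume by factor 0.8 (V_new/V_old).
Step 2:
                  B         L
  I           8.911     3.113
  C         -0.2945    0.1963
  E           8.616     3.309
  solve Keq expr → x = 0.09816; check Q = 0.01712

Q₀ = 0.02793; Q > K (proceeds reverse)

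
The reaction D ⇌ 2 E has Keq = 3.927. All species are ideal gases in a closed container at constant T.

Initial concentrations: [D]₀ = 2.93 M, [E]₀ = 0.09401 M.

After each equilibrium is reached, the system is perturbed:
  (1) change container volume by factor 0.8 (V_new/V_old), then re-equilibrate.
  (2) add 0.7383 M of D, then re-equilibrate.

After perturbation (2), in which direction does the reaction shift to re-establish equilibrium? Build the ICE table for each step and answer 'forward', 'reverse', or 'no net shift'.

Direction: forward

Q₀ = 0.003016 vs Keq = 3.927 ⇒ Q<K, forward
Step 1:
                   D          E
  I             2.93    0.09401
  C           -1.241      2.482
  E            1.689      2.576
  solve Keq expr → x = 1.241; check Q = 3.927
Then change container volume by factor 0.8 (V_new/V_old).
Step 2:
                   D          E
  I            2.112      3.219
  C           0.1272    -0.2544
  E            2.239      2.965
  solve Keq expr → x = -0.1272; check Q = 3.927
Then add 0.7383 M of D.
Step 3:
                   D          E
  I            2.977      2.965
  C          -0.1758     0.3516
  E            2.801      3.317
  solve Keq expr → x = 0.1758; check Q = 3.927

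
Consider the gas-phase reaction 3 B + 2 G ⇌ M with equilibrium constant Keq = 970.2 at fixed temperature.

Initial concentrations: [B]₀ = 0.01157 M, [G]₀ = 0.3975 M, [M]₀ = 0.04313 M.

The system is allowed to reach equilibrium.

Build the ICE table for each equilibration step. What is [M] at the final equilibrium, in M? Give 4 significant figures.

[M]_eq = 0.02877 M

Q₀ = 1.7624e+05 vs Keq = 970.2 ⇒ Q>K, reverse
Step 1:
                    B           G           M
  init        0.01157      0.3975     0.04313
  Δ           0.04308     0.02872    -0.01436
  eq          0.05465      0.4262     0.02877
  solve Keq expr → x = -0.01436; check Q = 970.2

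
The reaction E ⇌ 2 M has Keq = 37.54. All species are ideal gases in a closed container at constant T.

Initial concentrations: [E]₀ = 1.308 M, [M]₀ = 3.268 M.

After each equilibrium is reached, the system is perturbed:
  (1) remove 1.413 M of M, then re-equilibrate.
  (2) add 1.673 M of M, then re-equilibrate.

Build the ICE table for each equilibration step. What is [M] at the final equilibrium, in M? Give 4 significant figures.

Q₀ = 8.165 vs Keq = 37.54 ⇒ Q<K, forward
Step 1:
                   E          M
  Initial      1.308      3.268
  Change     -0.7184      1.437
  Equil       0.5896      4.705
  solve Keq expr → x = 0.7184; check Q = 37.54
Then remove 1.413 M of M.
Step 2:
                   E          M
  Initial     0.5896      3.292
  Change      -0.219     0.4381
  Equil       0.3706       3.73
  solve Keq expr → x = 0.219; check Q = 37.54
Then add 1.673 M of M.
Step 3:
                   E          M
  Initial     0.3706      5.403
  Change       0.263     -0.526
  Equil       0.6336      4.877
  solve Keq expr → x = -0.263; check Q = 37.54

[M]_eq = 4.877 M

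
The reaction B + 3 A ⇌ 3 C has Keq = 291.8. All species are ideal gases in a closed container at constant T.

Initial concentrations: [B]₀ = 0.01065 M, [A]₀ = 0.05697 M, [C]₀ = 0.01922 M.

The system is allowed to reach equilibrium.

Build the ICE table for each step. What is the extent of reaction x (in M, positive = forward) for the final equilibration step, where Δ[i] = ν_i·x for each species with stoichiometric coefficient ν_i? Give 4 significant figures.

Q₀ = 3.606 vs Keq = 291.8 ⇒ Q<K, forward
Step 1:
                   B          A          C
  init       0.01065    0.05697    0.01922
  Δ         -0.00663   -0.01989    0.01989
  eq         0.00402    0.03708    0.03911
  solve Keq expr → x = 0.00663; check Q = 291.8

x = 0.00663 M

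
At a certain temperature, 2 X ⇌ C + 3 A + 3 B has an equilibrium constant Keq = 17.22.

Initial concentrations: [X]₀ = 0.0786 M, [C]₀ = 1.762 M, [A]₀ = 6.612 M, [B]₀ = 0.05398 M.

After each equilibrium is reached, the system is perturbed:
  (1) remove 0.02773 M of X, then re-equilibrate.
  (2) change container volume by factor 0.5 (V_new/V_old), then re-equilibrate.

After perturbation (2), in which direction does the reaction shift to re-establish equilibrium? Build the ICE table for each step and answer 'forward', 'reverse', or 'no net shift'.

Q₀ = 12.97 vs Keq = 17.22 ⇒ Q<K, forward
Step 1:
                  X         C         A         B
  Initial    0.0786     1.762     6.612   0.05398
  Change  -0.002643  0.001322  0.003965  0.003965
  Equil     0.07596     1.763     6.616   0.05795
  solve Keq expr → x = 0.001322; check Q = 17.22
Then remove 0.02773 M of X.
Step 2:
                  X         C         A         B
  Initial   0.04823     1.763     6.616   0.05795
  Change   0.007234 -0.003617  -0.01085  -0.01085
  Equil     0.05546      1.76     6.605   0.04709
  solve Keq expr → x = -0.003617; check Q = 17.22
Then change container volume by factor 0.5 (V_new/V_old).
Step 3:
                  X         C         A         B
  Initial    0.1109     3.519     13.21   0.09419
  Change    0.03852  -0.01926  -0.05777  -0.05777
  Equil      0.1494       3.5     13.15   0.03641
  solve Keq expr → x = -0.01926; check Q = 17.22

Direction: reverse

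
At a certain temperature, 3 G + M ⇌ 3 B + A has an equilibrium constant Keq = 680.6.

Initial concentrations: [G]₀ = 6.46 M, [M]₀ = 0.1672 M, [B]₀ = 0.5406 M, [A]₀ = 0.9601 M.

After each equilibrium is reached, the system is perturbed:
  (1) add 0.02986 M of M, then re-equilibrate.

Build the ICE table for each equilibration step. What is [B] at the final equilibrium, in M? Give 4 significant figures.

Q₀ = 0.003365 vs Keq = 680.6 ⇒ Q<K, forward
Step 1:
                    G           M           B           A
  Initial        6.46      0.1672      0.5406      0.9601
  Change      -0.5016     -0.1672      0.5016      0.1672
  Equil         5.958  8.8628e-06       1.042       1.127
  solve Keq expr → x = 0.1672; check Q = 680.6
Then add 0.02986 M of M.
Step 2:
                    G           M           B           A
  Initial       5.958     0.02987       1.042       1.127
  Change     -0.08957    -0.02986     0.08957     0.02986
  Equil         5.869  1.2192e-05       1.132       1.157
  solve Keq expr → x = 0.02986; check Q = 680.6

[B]_eq = 1.132 M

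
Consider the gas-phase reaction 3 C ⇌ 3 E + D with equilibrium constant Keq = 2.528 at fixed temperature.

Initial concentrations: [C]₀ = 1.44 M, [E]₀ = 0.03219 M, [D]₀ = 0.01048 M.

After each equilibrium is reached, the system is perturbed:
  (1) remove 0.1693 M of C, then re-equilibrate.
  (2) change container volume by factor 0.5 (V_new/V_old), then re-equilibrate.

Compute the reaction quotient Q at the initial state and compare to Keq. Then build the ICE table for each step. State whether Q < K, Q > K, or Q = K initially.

Q₀ = 1.1707e-07 vs Keq = 2.528 ⇒ Q<K, forward
Step 1:
                  C         E         D
  Initial      1.44   0.03219   0.01048
  Change    -0.9459    0.9459    0.3153
  Equil      0.4941    0.9781    0.3258
  solve Keq expr → x = 0.3153; check Q = 2.528
Then remove 0.1693 M of C.
Step 2:
                  C         E         D
  Initial    0.3248    0.9781    0.3258
  Change     0.1019   -0.1019  -0.03396
  Equil      0.4267    0.8762    0.2918
  solve Keq expr → x = -0.03396; check Q = 2.528
Then change container volume by factor 0.5 (V_new/V_old).
Step 3:
                  C         E         D
  Initial    0.8533     1.752    0.5837
  Change     0.1226   -0.1226  -0.04088
  Equil      0.9759      1.63    0.5428
  solve Keq expr → x = -0.04088; check Q = 2.528

Q₀ = 1.1707e-07; Q < K (proceeds forward)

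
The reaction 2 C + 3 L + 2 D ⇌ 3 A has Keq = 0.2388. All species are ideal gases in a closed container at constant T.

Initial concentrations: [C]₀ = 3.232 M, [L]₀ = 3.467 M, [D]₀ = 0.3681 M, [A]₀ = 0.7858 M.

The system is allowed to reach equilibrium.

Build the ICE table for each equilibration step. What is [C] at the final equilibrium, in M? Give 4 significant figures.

Q₀ = 0.008226 vs Keq = 0.2388 ⇒ Q<K, forward
Step 1:
                    C           L           D           A
  Initial       3.232       3.467      0.3681      0.7858
  Change      -0.2228     -0.3341     -0.2228      0.3341
  Equil         3.009       3.133      0.1453        1.12
  solve Keq expr → x = 0.1114; check Q = 0.2388

[C]_eq = 3.009 M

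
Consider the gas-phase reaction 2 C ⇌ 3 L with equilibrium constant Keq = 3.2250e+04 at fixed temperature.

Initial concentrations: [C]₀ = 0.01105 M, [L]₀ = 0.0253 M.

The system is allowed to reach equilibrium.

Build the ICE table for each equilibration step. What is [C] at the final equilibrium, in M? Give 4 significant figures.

Q₀ = 0.1326 vs Keq = 3.2250e+04 ⇒ Q<K, forward
Step 1:
                    C           L
  Initial     0.01105      0.0253
  Change       -0.011      0.0165
  Equil    4.7594e-05      0.0418
  solve Keq expr → x = 0.005501; check Q = 3.2250e+04

[C]_eq = 4.7594e-05 M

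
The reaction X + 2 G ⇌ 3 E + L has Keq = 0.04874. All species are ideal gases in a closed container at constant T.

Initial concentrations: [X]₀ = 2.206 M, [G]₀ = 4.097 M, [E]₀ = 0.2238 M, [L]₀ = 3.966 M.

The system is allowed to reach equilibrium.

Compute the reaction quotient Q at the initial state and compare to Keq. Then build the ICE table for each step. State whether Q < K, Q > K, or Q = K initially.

Q₀ = 0.001201; Q < K (proceeds forward)

Q₀ = 0.001201 vs Keq = 0.04874 ⇒ Q<K, forward
Step 1:
                    X           G           E           L
  I             2.206       4.097      0.2238       3.966
  C           -0.1592     -0.3185      0.4777      0.1592
  E             2.047       3.779      0.7015       4.125
  solve Keq expr → x = 0.1592; check Q = 0.04874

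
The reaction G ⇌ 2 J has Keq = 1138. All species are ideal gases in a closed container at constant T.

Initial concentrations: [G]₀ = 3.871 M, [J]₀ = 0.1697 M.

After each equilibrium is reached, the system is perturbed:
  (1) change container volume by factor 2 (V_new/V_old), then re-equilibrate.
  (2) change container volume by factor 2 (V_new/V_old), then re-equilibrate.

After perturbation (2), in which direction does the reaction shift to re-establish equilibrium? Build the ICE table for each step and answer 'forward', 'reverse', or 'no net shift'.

Direction: forward

Q₀ = 0.007439 vs Keq = 1138 ⇒ Q<K, forward
Step 1:
                   G          J
  I            3.871     0.1697
  C           -3.817      7.635
  E          0.05353      7.805
  solve Keq expr → x = 3.817; check Q = 1138
Then change container volume by factor 2 (V_new/V_old).
Step 2:
                   G          J
  I          0.02676      3.902
  C          -0.0132     0.0264
  E          0.01356      3.929
  solve Keq expr → x = 0.0132; check Q = 1138
Then change container volume by factor 2 (V_new/V_old).
Step 3:
                   G          J
  I         0.006782      1.964
  C        -0.003367   0.006735
  E         0.003414      1.971
  solve Keq expr → x = 0.003367; check Q = 1138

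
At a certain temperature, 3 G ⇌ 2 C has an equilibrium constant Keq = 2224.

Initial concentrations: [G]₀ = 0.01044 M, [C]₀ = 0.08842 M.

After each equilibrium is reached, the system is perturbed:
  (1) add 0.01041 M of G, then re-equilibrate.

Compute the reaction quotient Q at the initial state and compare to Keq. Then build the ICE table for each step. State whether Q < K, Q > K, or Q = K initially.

Q₀ = 6871 vs Keq = 2224 ⇒ Q>K, reverse
Step 1:
                    G           C
  I           0.01044     0.08842
  C          0.004425    -0.00295
  E           0.01486     0.08547
  solve Keq expr → x = -0.001475; check Q = 2224
Then add 0.01041 M of G.
Step 2:
                    G           C
  I           0.02527     0.08547
  C         -0.009672    0.006448
  E            0.0156     0.09192
  solve Keq expr → x = 0.003224; check Q = 2224

Q₀ = 6871; Q > K (proceeds reverse)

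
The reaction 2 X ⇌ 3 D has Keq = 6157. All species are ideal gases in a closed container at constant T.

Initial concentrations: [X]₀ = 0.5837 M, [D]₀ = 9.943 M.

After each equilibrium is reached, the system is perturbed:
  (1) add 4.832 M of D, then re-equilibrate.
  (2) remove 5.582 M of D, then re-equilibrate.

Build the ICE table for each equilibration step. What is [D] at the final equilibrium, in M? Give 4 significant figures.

[D]_eq = 9.508 M

Q₀ = 2885 vs Keq = 6157 ⇒ Q<K, forward
Step 1:
                  X         D
  init       0.5837     9.943
  Δ         -0.1688    0.2532
  eq         0.4149      10.2
  solve Keq expr → x = 0.08439; check Q = 6157
Then add 4.832 M of D.
Step 2:
                  X         D
  init       0.4149     15.03
  Δ           0.295   -0.4425
  eq         0.7099     14.59
  solve Keq expr → x = -0.1475; check Q = 6157
Then remove 5.582 M of D.
Step 3:
                  X         D
  init       0.7099     9.004
  Δ         -0.3363    0.5044
  eq         0.3736     9.508
  solve Keq expr → x = 0.1681; check Q = 6157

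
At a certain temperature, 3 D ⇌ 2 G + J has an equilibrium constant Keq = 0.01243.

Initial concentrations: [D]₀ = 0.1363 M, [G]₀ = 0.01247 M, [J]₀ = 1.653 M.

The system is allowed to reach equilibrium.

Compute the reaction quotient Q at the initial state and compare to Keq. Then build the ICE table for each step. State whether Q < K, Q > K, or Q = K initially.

Q₀ = 0.1015 vs Keq = 0.01243 ⇒ Q>K, reverse
Step 1:
                  D         G         J
  init       0.1363   0.01247     1.653
  Δ         0.01132 -0.007546 -0.003773
  eq         0.1476  0.004924     1.649
  solve Keq expr → x = -0.003773; check Q = 0.01243

Q₀ = 0.1015; Q > K (proceeds reverse)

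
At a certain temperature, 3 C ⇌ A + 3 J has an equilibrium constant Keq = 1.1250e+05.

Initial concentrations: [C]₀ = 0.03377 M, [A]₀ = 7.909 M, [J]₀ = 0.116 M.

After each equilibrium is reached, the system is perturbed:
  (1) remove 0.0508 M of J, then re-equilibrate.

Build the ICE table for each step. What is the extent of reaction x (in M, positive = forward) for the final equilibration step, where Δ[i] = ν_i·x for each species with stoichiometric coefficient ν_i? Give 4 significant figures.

Q₀ = 320.6 vs Keq = 1.1250e+05 ⇒ Q<K, forward
Step 1:
                   C          A          J
  init       0.03377      7.909      0.116
  Δ         -0.02783   0.009277    0.02783
  eq        0.005939      7.918     0.1438
  solve Keq expr → x = 0.009277; check Q = 1.1250e+05
Then remove 0.0508 M of J.
Step 2:
                   C          A          J
  init      0.005939      7.918    0.09303
  Δ        -0.002014 6.7139e-04   0.002014
  eq        0.003924      7.919    0.09505
  solve Keq expr → x = 6.7139e-04; check Q = 1.1250e+05

x = 6.7139e-04 M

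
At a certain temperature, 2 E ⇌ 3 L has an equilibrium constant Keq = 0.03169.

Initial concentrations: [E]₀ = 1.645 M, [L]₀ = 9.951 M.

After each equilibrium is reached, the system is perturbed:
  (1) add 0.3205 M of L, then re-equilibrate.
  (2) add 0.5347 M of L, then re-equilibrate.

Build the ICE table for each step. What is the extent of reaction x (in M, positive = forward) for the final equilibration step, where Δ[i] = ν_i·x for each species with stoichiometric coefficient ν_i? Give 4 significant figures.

Q₀ = 364.1 vs Keq = 0.03169 ⇒ Q>K, reverse
Step 1:
                    E           L
  Initial       1.645       9.951
  Change        5.828      -8.741
  Equil         7.473        1.21
  solve Keq expr → x = -2.914; check Q = 0.03169
Then add 0.3205 M of L.
Step 2:
                    E           L
  Initial       7.473        1.53
  Change       0.1994     -0.2991
  Equil         7.672       1.231
  solve Keq expr → x = -0.09969; check Q = 0.03169
Then add 0.5347 M of L.
Step 3:
                    E           L
  Initial       7.672       1.766
  Change       0.3329     -0.4993
  Equil         8.005       1.266
  solve Keq expr → x = -0.1664; check Q = 0.03169

x = -0.1664 M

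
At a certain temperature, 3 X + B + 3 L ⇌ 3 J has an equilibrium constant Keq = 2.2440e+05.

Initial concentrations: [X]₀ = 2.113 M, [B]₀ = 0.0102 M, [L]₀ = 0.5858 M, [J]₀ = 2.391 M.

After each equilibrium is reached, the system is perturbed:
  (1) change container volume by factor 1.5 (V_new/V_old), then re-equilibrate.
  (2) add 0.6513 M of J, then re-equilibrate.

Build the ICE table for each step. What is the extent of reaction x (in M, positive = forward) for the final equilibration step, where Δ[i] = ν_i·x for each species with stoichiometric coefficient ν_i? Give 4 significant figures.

Q₀ = 706.6 vs Keq = 2.2440e+05 ⇒ Q<K, forward
Step 1:
                  X         B         L         J
  Initial     2.113    0.0102    0.5858     2.391
  Change   -0.03048  -0.01016  -0.03048   0.03048
  Equil       2.083 4.0908e-05    0.5553     2.421
  solve Keq expr → x = 0.01016; check Q = 2.2440e+05
Then change container volume by factor 1.5 (V_new/V_old).
Step 2:
                  X         B         L         J
  Initial     1.388 2.7272e-05    0.3702     1.614
  Change  3.3072e-04 1.1024e-04 3.3072e-04 -3.3072e-04
  Equil       1.389 1.3751e-04    0.3705     1.614
  solve Keq expr → x = -1.1024e-04; check Q = 2.2440e+05
Then add 0.6513 M of J.
Step 3:
                  X         B         L         J
  Initial     1.389 1.3751e-04    0.3705     2.265
  Change  7.1862e-04 2.3954e-04 7.1862e-04 -7.1862e-04
  Equil       1.389 3.7705e-04    0.3713     2.265
  solve Keq expr → x = -2.3954e-04; check Q = 2.2440e+05

x = -2.3954e-04 M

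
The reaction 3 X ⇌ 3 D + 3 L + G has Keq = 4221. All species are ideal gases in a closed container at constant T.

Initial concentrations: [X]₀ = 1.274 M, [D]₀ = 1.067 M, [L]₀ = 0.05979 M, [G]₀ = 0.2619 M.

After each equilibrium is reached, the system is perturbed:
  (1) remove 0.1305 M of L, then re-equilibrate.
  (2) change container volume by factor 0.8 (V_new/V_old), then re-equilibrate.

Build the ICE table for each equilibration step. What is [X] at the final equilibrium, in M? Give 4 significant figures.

Q₀ = 3.2886e-05 vs Keq = 4221 ⇒ Q<K, forward
Step 1:
                  X         D         L         G
  init        1.274     1.067   0.05979    0.2619
  Δ          -1.134     1.134     1.134     0.378
  eq         0.1401     2.201     1.194    0.6399
  solve Keq expr → x = 0.378; check Q = 4221
Then remove 0.1305 M of L.
Step 2:
                  X         D         L         G
  init       0.1401     2.201     1.063    0.6399
  Δ         -0.0128    0.0128    0.0128  0.004266
  eq         0.1273     2.214     1.076    0.6441
  solve Keq expr → x = 0.004266; check Q = 4221
Then change container volume by factor 0.8 (V_new/V_old).
Step 3:
                  X         D         L         G
  init       0.1591     2.767     1.345    0.8052
  Δ         0.04367  -0.04367  -0.04367  -0.01456
  eq         0.2028     2.723     1.301    0.7906
  solve Keq expr → x = -0.01456; check Q = 4221

[X]_eq = 0.2028 M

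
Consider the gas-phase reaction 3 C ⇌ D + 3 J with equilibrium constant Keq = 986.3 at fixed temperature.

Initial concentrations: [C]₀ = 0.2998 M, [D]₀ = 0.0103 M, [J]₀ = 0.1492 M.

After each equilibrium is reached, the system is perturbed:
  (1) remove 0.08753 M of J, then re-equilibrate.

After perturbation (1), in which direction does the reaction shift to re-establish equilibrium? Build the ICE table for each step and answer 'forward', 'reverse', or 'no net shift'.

Direction: forward

Q₀ = 0.00127 vs Keq = 986.3 ⇒ Q<K, forward
Step 1:
                   C          D          J
  Initial     0.2998     0.0103     0.1492
  Change     -0.2796    0.09319     0.2796
  Equil      0.02022     0.1035     0.4288
  solve Keq expr → x = 0.09319; check Q = 986.3
Then remove 0.08753 M of J.
Step 2:
                   C          D          J
  Initial    0.02022     0.1035     0.3412
  Change   -0.003878   0.001293   0.003878
  Equil      0.01635     0.1048     0.3451
  solve Keq expr → x = 0.001293; check Q = 986.3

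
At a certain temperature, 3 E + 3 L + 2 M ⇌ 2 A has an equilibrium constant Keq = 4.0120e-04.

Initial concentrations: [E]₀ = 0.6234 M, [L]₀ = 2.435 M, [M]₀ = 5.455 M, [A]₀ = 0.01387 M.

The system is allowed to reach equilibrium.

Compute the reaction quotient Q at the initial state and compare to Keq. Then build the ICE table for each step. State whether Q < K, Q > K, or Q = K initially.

Q₀ = 1.8483e-06; Q < K (proceeds forward)

Q₀ = 1.8483e-06 vs Keq = 4.0120e-04 ⇒ Q<K, forward
Step 1:
                    E           L           M           A
  init         0.6234       2.435       5.455     0.01387
  Δ            -0.156      -0.156      -0.104       0.104
  eq           0.4674       2.279       5.351      0.1178
  solve Keq expr → x = 0.05199; check Q = 4.0120e-04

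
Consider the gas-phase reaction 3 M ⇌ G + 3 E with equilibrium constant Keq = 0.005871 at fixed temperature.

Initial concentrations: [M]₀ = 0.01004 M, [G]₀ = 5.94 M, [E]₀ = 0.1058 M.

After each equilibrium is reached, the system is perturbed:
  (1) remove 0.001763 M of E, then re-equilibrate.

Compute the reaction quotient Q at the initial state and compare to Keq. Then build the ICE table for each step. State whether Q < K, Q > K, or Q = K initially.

Q₀ = 6951 vs Keq = 0.005871 ⇒ Q>K, reverse
Step 1:
                    M           G           E
  Initial     0.01004        5.94      0.1058
  Change      0.09529    -0.03176    -0.09529
  Equil        0.1053       5.908     0.01051
  solve Keq expr → x = -0.03176; check Q = 0.005871
Then remove 0.001763 M of E.
Step 2:
                    M           G           E
  Initial      0.1053       5.908    0.008748
  Change    -0.001603  5.3425e-04    0.001603
  Equil        0.1037       5.909     0.01035
  solve Keq expr → x = 5.3425e-04; check Q = 0.005871

Q₀ = 6951; Q > K (proceeds reverse)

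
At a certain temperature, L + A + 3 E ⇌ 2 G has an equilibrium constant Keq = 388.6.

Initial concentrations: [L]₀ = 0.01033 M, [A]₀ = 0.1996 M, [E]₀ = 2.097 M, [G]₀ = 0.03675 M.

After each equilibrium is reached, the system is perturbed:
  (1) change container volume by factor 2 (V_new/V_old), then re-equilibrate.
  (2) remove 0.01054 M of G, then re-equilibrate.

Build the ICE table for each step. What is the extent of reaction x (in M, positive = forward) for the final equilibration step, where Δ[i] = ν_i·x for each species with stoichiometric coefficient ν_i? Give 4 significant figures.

x = 1.2137e-05 M

Q₀ = 0.07103 vs Keq = 388.6 ⇒ Q<K, forward
Step 1:
                    L           A           E           G
  Initial     0.01033      0.1996       2.097     0.03675
  Change     -0.01032    -0.01032    -0.03097     0.02065
  Equil    5.0795e-06      0.1893       2.066      0.0574
  solve Keq expr → x = 0.01032; check Q = 388.6
Then change container volume by factor 2 (V_new/V_old).
Step 2:
                    L           A           E           G
  Initial  2.5397e-06     0.09464       1.033      0.0287
  Change   1.7721e-05  1.7721e-05  5.3163e-05 -3.5442e-05
  Equil    2.0261e-05     0.09466       1.033     0.02866
  solve Keq expr → x = -1.7721e-05; check Q = 388.6
Then remove 0.01054 M of G.
Step 3:
                    L           A           E           G
  Initial  2.0261e-05     0.09466       1.033     0.01812
  Change  -1.2137e-05 -1.2137e-05 -3.6411e-05  2.4274e-05
  Equil    8.1239e-06     0.09464       1.033     0.01815
  solve Keq expr → x = 1.2137e-05; check Q = 388.6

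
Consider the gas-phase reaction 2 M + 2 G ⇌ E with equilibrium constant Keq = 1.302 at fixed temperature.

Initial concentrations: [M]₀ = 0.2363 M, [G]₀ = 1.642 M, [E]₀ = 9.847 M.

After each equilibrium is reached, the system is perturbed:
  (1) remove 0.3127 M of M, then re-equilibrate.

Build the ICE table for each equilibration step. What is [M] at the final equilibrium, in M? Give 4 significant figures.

Q₀ = 65.41 vs Keq = 1.302 ⇒ Q>K, reverse
Step 1:
                    M           G           E
  I            0.2363       1.642       9.847
  C            0.8453      0.8453     -0.4227
  E             1.082       2.487       9.424
  solve Keq expr → x = -0.4227; check Q = 1.302
Then remove 0.3127 M of M.
Step 2:
                    M           G           E
  I            0.7689       2.487       9.424
  C            0.2193      0.2193     -0.1096
  E            0.9882       2.707       9.315
  solve Keq expr → x = -0.1096; check Q = 1.302

[M]_eq = 0.9882 M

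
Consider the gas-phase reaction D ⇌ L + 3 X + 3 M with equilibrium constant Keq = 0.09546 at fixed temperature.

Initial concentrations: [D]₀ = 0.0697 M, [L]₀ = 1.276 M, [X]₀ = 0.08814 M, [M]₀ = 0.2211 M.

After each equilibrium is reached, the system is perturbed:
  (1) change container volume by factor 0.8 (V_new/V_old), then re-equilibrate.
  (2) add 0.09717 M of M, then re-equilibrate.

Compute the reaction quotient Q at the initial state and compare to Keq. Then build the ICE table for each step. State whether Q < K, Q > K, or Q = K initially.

Q₀ = 1.3549e-04; Q < K (proceeds forward)

Q₀ = 1.3549e-04 vs Keq = 0.09546 ⇒ Q<K, forward
Step 1:
                   D          L          X          M
  Initial     0.0697      1.276    0.08814     0.2211
  Change    -0.05594    0.05594     0.1678     0.1678
  Equil      0.01376      1.332      0.256     0.3889
  solve Keq expr → x = 0.05594; check Q = 0.09546
Then change container volume by factor 0.8 (V_new/V_old).
Step 2:
                   D          L          X          M
  Initial     0.0172      1.665     0.3199     0.4861
  Change     0.01449   -0.01449   -0.04347   -0.04347
  Equil      0.03169       1.65     0.2765     0.4427
  solve Keq expr → x = -0.01449; check Q = 0.09546
Then add 0.09717 M of M.
Step 3:
                   D          L          X          M
  Initial    0.03169       1.65     0.2765     0.5398
  Change     0.00745   -0.00745   -0.02235   -0.02235
  Equil      0.03914      1.643     0.2541     0.5175
  solve Keq expr → x = -0.00745; check Q = 0.09546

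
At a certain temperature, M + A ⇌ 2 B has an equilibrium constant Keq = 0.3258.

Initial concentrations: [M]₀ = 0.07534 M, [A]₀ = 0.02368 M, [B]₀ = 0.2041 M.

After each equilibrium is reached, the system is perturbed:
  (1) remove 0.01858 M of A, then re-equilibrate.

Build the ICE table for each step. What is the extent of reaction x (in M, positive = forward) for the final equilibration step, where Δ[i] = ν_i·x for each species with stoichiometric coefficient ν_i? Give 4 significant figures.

Q₀ = 23.35 vs Keq = 0.3258 ⇒ Q>K, reverse
Step 1:
                    M           A           B
  init        0.07534     0.02368      0.2041
  Δ           0.06903     0.06903     -0.1381
  eq           0.1444     0.09271     0.06604
  solve Keq expr → x = -0.06903; check Q = 0.3258
Then remove 0.01858 M of A.
Step 2:
                    M           A           B
  init         0.1444     0.07413     0.06604
  Δ          0.002685    0.002685    -0.00537
  eq           0.1471     0.07682     0.06067
  solve Keq expr → x = -0.002685; check Q = 0.3258

x = -0.002685 M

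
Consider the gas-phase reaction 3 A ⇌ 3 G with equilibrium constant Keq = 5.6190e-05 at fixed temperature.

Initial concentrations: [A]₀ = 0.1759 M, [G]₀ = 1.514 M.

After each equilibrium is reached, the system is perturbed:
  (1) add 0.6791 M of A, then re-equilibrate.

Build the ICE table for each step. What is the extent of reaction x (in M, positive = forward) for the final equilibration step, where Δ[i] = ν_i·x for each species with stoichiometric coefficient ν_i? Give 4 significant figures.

x = 0.00835 M

Q₀ = 637.6 vs Keq = 5.6190e-05 ⇒ Q>K, reverse
Step 1:
                    A           G
  init         0.1759       1.514
  Δ             1.452      -1.452
  eq            1.628     0.06234
  solve Keq expr → x = -0.4839; check Q = 5.6190e-05
Then add 0.6791 M of A.
Step 2:
                    A           G
  init          2.307     0.06234
  Δ          -0.02505     0.02505
  eq            2.282     0.08739
  solve Keq expr → x = 0.00835; check Q = 5.6190e-05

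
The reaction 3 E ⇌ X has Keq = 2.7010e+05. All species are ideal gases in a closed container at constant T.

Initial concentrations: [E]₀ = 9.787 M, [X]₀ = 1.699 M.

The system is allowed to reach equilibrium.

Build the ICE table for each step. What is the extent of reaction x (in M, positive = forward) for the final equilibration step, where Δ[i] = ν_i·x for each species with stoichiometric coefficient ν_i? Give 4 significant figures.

Q₀ = 0.001812 vs Keq = 2.7010e+05 ⇒ Q<K, forward
Step 1:
                   E          X
  init         9.787      1.699
  Δ           -9.761      3.254
  eq         0.02637      4.953
  solve Keq expr → x = 3.254; check Q = 2.7010e+05

x = 3.254 M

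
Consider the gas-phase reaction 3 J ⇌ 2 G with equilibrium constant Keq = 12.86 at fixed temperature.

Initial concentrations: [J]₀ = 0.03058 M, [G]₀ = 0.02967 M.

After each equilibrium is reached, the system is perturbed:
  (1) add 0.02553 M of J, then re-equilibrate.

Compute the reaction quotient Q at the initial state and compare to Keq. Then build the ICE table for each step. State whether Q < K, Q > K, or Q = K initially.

Q₀ = 30.78; Q > K (proceeds reverse)

Q₀ = 30.78 vs Keq = 12.86 ⇒ Q>K, reverse
Step 1:
                    J           G
  init        0.03058     0.02967
  Δ          0.006342   -0.004228
  eq          0.03692     0.02544
  solve Keq expr → x = -0.002114; check Q = 12.86
Then add 0.02553 M of J.
Step 2:
                    J           G
  init        0.06245     0.02544
  Δ          -0.01589     0.01059
  eq          0.04656     0.03603
  solve Keq expr → x = 0.005296; check Q = 12.86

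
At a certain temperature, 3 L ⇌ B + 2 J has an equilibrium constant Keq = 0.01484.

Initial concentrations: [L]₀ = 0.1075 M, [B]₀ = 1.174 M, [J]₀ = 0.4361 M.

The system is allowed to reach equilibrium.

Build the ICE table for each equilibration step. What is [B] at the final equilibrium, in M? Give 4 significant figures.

Q₀ = 179.7 vs Keq = 0.01484 ⇒ Q>K, reverse
Step 1:
                    L           B           J
  I            0.1075       1.174      0.4361
  C            0.5551      -0.185       -0.37
  E            0.6626       0.989     0.06606
  solve Keq expr → x = -0.185; check Q = 0.01484

[B]_eq = 0.989 M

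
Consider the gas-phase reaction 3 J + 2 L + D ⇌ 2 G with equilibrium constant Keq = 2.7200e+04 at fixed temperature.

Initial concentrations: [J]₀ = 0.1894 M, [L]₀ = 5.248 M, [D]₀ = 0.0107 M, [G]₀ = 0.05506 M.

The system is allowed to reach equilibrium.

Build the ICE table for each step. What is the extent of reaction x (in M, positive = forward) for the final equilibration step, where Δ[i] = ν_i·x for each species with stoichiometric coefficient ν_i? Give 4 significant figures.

x = 0.0107 M

Q₀ = 1.514 vs Keq = 2.7200e+04 ⇒ Q<K, forward
Step 1:
                  J         L         D         G
  I          0.1894     5.248    0.0107   0.05506
  C        -0.03209   -0.0214   -0.0107    0.0214
  E          0.1573     5.227 2.0211e-06   0.07646
  solve Keq expr → x = 0.0107; check Q = 2.7200e+04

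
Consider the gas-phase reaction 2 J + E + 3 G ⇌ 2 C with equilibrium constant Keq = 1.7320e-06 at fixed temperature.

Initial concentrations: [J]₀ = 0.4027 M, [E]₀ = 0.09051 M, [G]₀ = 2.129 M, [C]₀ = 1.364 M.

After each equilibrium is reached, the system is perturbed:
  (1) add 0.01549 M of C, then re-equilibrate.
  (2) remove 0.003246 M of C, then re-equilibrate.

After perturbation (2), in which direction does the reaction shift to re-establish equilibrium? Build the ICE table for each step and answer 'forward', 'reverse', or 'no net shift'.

Direction: forward

Q₀ = 13.14 vs Keq = 1.7320e-06 ⇒ Q>K, reverse
Step 1:
                   J          E          G          C
  I           0.4027    0.09051      2.129      1.364
  C            1.347     0.6735       2.02     -1.347
  E             1.75      0.764      4.149    0.01701
  solve Keq expr → x = -0.6735; check Q = 1.7320e-06
Then add 0.01549 M of C.
Step 2:
                   J          E          G          C
  I             1.75      0.764      4.149     0.0325
  C          0.01512   0.007558    0.02268   -0.01512
  E            1.765     0.7716      4.172    0.01739
  solve Keq expr → x = -0.007558; check Q = 1.7320e-06
Then remove 0.003246 M of C.
Step 3:
                   J          E          G          C
  I            1.765     0.7716      4.172    0.01414
  C        -0.003167  -0.001584  -0.004751   0.003167
  E            1.762       0.77      4.167    0.01731
  solve Keq expr → x = 0.001584; check Q = 1.7320e-06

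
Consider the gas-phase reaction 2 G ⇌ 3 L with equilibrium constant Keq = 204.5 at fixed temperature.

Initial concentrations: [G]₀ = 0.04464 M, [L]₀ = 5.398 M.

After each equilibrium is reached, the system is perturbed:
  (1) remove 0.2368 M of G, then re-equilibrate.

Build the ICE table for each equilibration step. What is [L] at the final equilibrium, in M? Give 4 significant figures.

[L]_eq = 4.205 M

Q₀ = 7.8931e+04 vs Keq = 204.5 ⇒ Q>K, reverse
Step 1:
                   G          L
  init       0.04464      5.398
  Δ           0.6168    -0.9253
  eq          0.6615      4.473
  solve Keq expr → x = -0.3084; check Q = 204.5
Then remove 0.2368 M of G.
Step 2:
                   G          L
  init        0.4247      4.473
  Δ           0.1783    -0.2675
  eq           0.603      4.205
  solve Keq expr → x = -0.08917; check Q = 204.5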